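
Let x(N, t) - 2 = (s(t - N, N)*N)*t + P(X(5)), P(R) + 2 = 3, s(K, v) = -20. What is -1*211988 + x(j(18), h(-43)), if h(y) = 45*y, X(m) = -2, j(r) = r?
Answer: 484615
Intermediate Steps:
P(R) = 1 (P(R) = -2 + 3 = 1)
x(N, t) = 3 - 20*N*t (x(N, t) = 2 + ((-20*N)*t + 1) = 2 + (-20*N*t + 1) = 2 + (1 - 20*N*t) = 3 - 20*N*t)
-1*211988 + x(j(18), h(-43)) = -1*211988 + (3 - 20*18*45*(-43)) = -211988 + (3 - 20*18*(-1935)) = -211988 + (3 + 696600) = -211988 + 696603 = 484615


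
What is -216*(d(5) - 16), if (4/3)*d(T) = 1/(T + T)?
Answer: 17199/5 ≈ 3439.8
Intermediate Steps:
d(T) = 3/(8*T) (d(T) = 3/(4*(T + T)) = 3/(4*((2*T))) = 3*(1/(2*T))/4 = 3/(8*T))
-216*(d(5) - 16) = -216*((3/8)/5 - 16) = -216*((3/8)*(⅕) - 16) = -216*(3/40 - 16) = -216*(-637/40) = 17199/5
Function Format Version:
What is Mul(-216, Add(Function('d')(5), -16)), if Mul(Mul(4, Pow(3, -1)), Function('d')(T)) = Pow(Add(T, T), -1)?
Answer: Rational(17199, 5) ≈ 3439.8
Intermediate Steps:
Function('d')(T) = Mul(Rational(3, 8), Pow(T, -1)) (Function('d')(T) = Mul(Rational(3, 4), Pow(Add(T, T), -1)) = Mul(Rational(3, 4), Pow(Mul(2, T), -1)) = Mul(Rational(3, 4), Mul(Rational(1, 2), Pow(T, -1))) = Mul(Rational(3, 8), Pow(T, -1)))
Mul(-216, Add(Function('d')(5), -16)) = Mul(-216, Add(Mul(Rational(3, 8), Pow(5, -1)), -16)) = Mul(-216, Add(Mul(Rational(3, 8), Rational(1, 5)), -16)) = Mul(-216, Add(Rational(3, 40), -16)) = Mul(-216, Rational(-637, 40)) = Rational(17199, 5)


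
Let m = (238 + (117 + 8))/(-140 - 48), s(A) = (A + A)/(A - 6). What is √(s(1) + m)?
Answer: I*√514885/470 ≈ 1.5267*I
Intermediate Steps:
s(A) = 2*A/(-6 + A) (s(A) = (2*A)/(-6 + A) = 2*A/(-6 + A))
m = -363/188 (m = (238 + 125)/(-188) = 363*(-1/188) = -363/188 ≈ -1.9309)
√(s(1) + m) = √(2*1/(-6 + 1) - 363/188) = √(2*1/(-5) - 363/188) = √(2*1*(-⅕) - 363/188) = √(-⅖ - 363/188) = √(-2191/940) = I*√514885/470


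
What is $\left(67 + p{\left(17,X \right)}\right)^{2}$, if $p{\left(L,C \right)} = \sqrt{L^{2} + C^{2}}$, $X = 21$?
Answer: $\left(67 + \sqrt{730}\right)^{2} \approx 8839.5$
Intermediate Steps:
$p{\left(L,C \right)} = \sqrt{C^{2} + L^{2}}$
$\left(67 + p{\left(17,X \right)}\right)^{2} = \left(67 + \sqrt{21^{2} + 17^{2}}\right)^{2} = \left(67 + \sqrt{441 + 289}\right)^{2} = \left(67 + \sqrt{730}\right)^{2}$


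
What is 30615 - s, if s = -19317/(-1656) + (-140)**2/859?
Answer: 14500303019/474168 ≈ 30581.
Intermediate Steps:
s = 16350301/474168 (s = -19317*(-1/1656) + 19600*(1/859) = 6439/552 + 19600/859 = 16350301/474168 ≈ 34.482)
30615 - s = 30615 - 1*16350301/474168 = 30615 - 16350301/474168 = 14500303019/474168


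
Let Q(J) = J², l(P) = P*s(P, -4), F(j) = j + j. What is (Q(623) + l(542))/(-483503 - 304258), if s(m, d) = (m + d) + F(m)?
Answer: -97481/60597 ≈ -1.6087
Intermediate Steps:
F(j) = 2*j
s(m, d) = d + 3*m (s(m, d) = (m + d) + 2*m = (d + m) + 2*m = d + 3*m)
l(P) = P*(-4 + 3*P)
(Q(623) + l(542))/(-483503 - 304258) = (623² + 542*(-4 + 3*542))/(-483503 - 304258) = (388129 + 542*(-4 + 1626))/(-787761) = (388129 + 542*1622)*(-1/787761) = (388129 + 879124)*(-1/787761) = 1267253*(-1/787761) = -97481/60597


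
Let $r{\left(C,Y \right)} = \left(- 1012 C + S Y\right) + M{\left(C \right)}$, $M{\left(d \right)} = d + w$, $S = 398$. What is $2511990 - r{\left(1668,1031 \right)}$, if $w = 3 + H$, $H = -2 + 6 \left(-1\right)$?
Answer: $3788005$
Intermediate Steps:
$H = -8$ ($H = -2 - 6 = -8$)
$w = -5$ ($w = 3 - 8 = -5$)
$M{\left(d \right)} = -5 + d$ ($M{\left(d \right)} = d - 5 = -5 + d$)
$r{\left(C,Y \right)} = -5 - 1011 C + 398 Y$ ($r{\left(C,Y \right)} = \left(- 1012 C + 398 Y\right) + \left(-5 + C\right) = -5 - 1011 C + 398 Y$)
$2511990 - r{\left(1668,1031 \right)} = 2511990 - \left(-5 - 1686348 + 398 \cdot 1031\right) = 2511990 - \left(-5 - 1686348 + 410338\right) = 2511990 - -1276015 = 2511990 + 1276015 = 3788005$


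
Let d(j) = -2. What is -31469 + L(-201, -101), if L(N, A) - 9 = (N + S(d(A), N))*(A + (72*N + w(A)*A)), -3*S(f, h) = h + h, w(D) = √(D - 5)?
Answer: 944931 + 6767*I*√106 ≈ 9.4493e+5 + 69671.0*I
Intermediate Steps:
w(D) = √(-5 + D)
S(f, h) = -2*h/3 (S(f, h) = -(h + h)/3 = -2*h/3)
L(N, A) = 9 + N*(A + 72*N + A*√(-5 + A))/3 (L(N, A) = 9 + (N - 2*N/3)*(A + (72*N + √(-5 + A)*A)) = 9 + (N/3)*(A + (72*N + A*√(-5 + A))) = 9 + (N/3)*(A + 72*N + A*√(-5 + A)) = 9 + N*(A + 72*N + A*√(-5 + A))/3)
-31469 + L(-201, -101) = -31469 + (9 + 24*(-201)² + (⅓)*(-101)*(-201) + (⅓)*(-101)*(-201)*√(-5 - 101)) = -31469 + (9 + 24*40401 + 6767 + (⅓)*(-101)*(-201)*√(-106)) = -31469 + (9 + 969624 + 6767 + (⅓)*(-101)*(-201)*(I*√106)) = -31469 + (9 + 969624 + 6767 + 6767*I*√106) = -31469 + (976400 + 6767*I*√106) = 944931 + 6767*I*√106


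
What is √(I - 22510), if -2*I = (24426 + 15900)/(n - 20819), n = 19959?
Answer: I*√4157763955/430 ≈ 149.96*I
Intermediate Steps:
I = 20163/860 (I = -(24426 + 15900)/(2*(19959 - 20819)) = -20163/(-860) = -20163*(-1)/860 = -½*(-20163/430) = 20163/860 ≈ 23.445)
√(I - 22510) = √(20163/860 - 22510) = √(-19338437/860) = I*√4157763955/430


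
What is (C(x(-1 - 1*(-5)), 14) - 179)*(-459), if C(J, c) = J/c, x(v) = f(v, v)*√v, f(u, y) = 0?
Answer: 82161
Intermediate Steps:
x(v) = 0 (x(v) = 0*√v = 0)
(C(x(-1 - 1*(-5)), 14) - 179)*(-459) = (0/14 - 179)*(-459) = (0*(1/14) - 179)*(-459) = (0 - 179)*(-459) = -179*(-459) = 82161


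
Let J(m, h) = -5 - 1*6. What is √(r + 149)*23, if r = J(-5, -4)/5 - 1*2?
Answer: 46*√905/5 ≈ 276.77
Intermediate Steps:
J(m, h) = -11 (J(m, h) = -5 - 6 = -11)
r = -21/5 (r = -11/5 - 1*2 = -11*⅕ - 2 = -11/5 - 2 = -21/5 ≈ -4.2000)
√(r + 149)*23 = √(-21/5 + 149)*23 = √(724/5)*23 = (2*√905/5)*23 = 46*√905/5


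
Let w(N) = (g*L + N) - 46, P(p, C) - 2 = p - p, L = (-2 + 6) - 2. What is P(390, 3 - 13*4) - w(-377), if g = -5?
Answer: 435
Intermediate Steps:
L = 2 (L = 4 - 2 = 2)
P(p, C) = 2 (P(p, C) = 2 + (p - p) = 2 + 0 = 2)
w(N) = -56 + N (w(N) = (-5*2 + N) - 46 = (-10 + N) - 46 = -56 + N)
P(390, 3 - 13*4) - w(-377) = 2 - (-56 - 377) = 2 - 1*(-433) = 2 + 433 = 435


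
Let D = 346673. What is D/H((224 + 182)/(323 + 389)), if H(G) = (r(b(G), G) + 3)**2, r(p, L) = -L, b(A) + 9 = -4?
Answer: 43935949328/748225 ≈ 58720.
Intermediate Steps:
b(A) = -13 (b(A) = -9 - 4 = -13)
H(G) = (3 - G)**2 (H(G) = (-G + 3)**2 = (3 - G)**2)
D/H((224 + 182)/(323 + 389)) = 346673/((-3 + (224 + 182)/(323 + 389))**2) = 346673/((-3 + 406/712)**2) = 346673/((-3 + 406*(1/712))**2) = 346673/((-3 + 203/356)**2) = 346673/((-865/356)**2) = 346673/(748225/126736) = 346673*(126736/748225) = 43935949328/748225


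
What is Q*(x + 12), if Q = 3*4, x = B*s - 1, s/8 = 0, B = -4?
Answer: 132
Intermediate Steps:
s = 0 (s = 8*0 = 0)
x = -1 (x = -4*0 - 1 = 0 - 1 = -1)
Q = 12
Q*(x + 12) = 12*(-1 + 12) = 12*11 = 132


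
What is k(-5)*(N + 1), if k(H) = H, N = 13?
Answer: -70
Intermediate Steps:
k(-5)*(N + 1) = -5*(13 + 1) = -5*14 = -70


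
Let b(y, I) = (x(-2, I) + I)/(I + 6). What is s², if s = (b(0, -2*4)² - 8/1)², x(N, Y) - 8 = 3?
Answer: 279841/256 ≈ 1093.1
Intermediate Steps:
x(N, Y) = 11 (x(N, Y) = 8 + 3 = 11)
b(y, I) = (11 + I)/(6 + I) (b(y, I) = (11 + I)/(I + 6) = (11 + I)/(6 + I))
s = 529/16 (s = (((11 - 2*4)/(6 - 2*4))² - 8/1)² = (((11 - 8)/(6 - 8))² - 8*1)² = ((3/(-2))² - 8)² = ((-½*3)² - 8)² = ((-3/2)² - 8)² = (9/4 - 8)² = (-23/4)² = 529/16 ≈ 33.063)
s² = (529/16)² = 279841/256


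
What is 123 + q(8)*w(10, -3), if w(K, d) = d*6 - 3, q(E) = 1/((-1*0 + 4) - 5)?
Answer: 144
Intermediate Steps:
q(E) = -1 (q(E) = 1/((0 + 4) - 5) = 1/(4 - 5) = 1/(-1) = -1)
w(K, d) = -3 + 6*d (w(K, d) = 6*d - 3 = -3 + 6*d)
123 + q(8)*w(10, -3) = 123 - (-3 + 6*(-3)) = 123 - (-3 - 18) = 123 - 1*(-21) = 123 + 21 = 144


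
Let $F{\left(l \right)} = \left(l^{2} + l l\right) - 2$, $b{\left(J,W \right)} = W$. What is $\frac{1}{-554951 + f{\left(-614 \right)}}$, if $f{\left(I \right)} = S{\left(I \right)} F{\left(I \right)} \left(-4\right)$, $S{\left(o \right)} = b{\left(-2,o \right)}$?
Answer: $\frac{1}{1851244489} \approx 5.4018 \cdot 10^{-10}$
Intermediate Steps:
$F{\left(l \right)} = -2 + 2 l^{2}$ ($F{\left(l \right)} = \left(l^{2} + l^{2}\right) - 2 = 2 l^{2} - 2 = -2 + 2 l^{2}$)
$S{\left(o \right)} = o$
$f{\left(I \right)} = - 4 I \left(-2 + 2 I^{2}\right)$ ($f{\left(I \right)} = I \left(-2 + 2 I^{2}\right) \left(-4\right) = - 4 I \left(-2 + 2 I^{2}\right)$)
$\frac{1}{-554951 + f{\left(-614 \right)}} = \frac{1}{-554951 + 8 \left(-614\right) \left(1 - \left(-614\right)^{2}\right)} = \frac{1}{-554951 + 8 \left(-614\right) \left(1 - 376996\right)} = \frac{1}{-554951 + 8 \left(-614\right) \left(-376995\right)} = \frac{1}{-554951 + 1851799440} = \frac{1}{1851244489}$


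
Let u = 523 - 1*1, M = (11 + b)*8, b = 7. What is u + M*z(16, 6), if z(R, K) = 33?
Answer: 5274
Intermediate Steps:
M = 144 (M = (11 + 7)*8 = 18*8 = 144)
u = 522 (u = 523 - 1 = 522)
u + M*z(16, 6) = 522 + 144*33 = 522 + 4752 = 5274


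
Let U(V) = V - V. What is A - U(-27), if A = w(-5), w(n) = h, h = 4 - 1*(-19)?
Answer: 23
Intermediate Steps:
h = 23 (h = 4 + 19 = 23)
w(n) = 23
A = 23
U(V) = 0
A - U(-27) = 23 - 1*0 = 23 + 0 = 23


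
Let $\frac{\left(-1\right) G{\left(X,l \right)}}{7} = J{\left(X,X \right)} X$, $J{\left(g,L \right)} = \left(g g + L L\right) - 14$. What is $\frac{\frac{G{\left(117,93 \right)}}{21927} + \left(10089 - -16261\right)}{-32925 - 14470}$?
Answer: $- \frac{185121778}{346410055} \approx -0.5344$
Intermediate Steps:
$J{\left(g,L \right)} = -14 + L^{2} + g^{2}$ ($J{\left(g,L \right)} = \left(g^{2} + L^{2}\right) - 14 = \left(L^{2} + g^{2}\right) - 14 = -14 + L^{2} + g^{2}$)
$G{\left(X,l \right)} = - 7 X \left(-14 + 2 X^{2}\right)$ ($G{\left(X,l \right)} = - 7 \left(-14 + X^{2} + X^{2}\right) X = - 7 \left(-14 + 2 X^{2}\right) X = - 7 X \left(-14 + 2 X^{2}\right)$)
$\frac{\frac{G{\left(117,93 \right)}}{21927} + \left(10089 - -16261\right)}{-32925 - 14470} = \frac{\frac{14 \cdot 117 \left(7 - 117^{2}\right)}{21927} + \left(10089 - -16261\right)}{-32925 - 14470} = \frac{14 \cdot 117 \left(7 - 13689\right) \frac{1}{21927} + \left(10089 + 16261\right)}{-47395} = \left(14 \cdot 117 \left(7 - 13689\right) \frac{1}{21927} + 26350\right) \left(- \frac{1}{47395}\right) = \left(14 \cdot 117 \left(-13682\right) \frac{1}{21927} + 26350\right) \left(- \frac{1}{47395}\right) = \left(\left(-22411116\right) \frac{1}{21927} + 26350\right) \left(- \frac{1}{47395}\right) = \left(- \frac{7470372}{7309} + 26350\right) \left(- \frac{1}{47395}\right) = \frac{185121778}{7309} \left(- \frac{1}{47395}\right) = - \frac{185121778}{346410055}$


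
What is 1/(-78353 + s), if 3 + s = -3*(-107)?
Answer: -1/78035 ≈ -1.2815e-5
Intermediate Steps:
s = 318 (s = -3 - 3*(-107) = -3 + 321 = 318)
1/(-78353 + s) = 1/(-78353 + 318) = 1/(-78035) = -1/78035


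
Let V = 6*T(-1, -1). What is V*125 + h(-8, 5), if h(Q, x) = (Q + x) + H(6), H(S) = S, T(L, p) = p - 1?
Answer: -1497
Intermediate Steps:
T(L, p) = -1 + p
h(Q, x) = 6 + Q + x (h(Q, x) = (Q + x) + 6 = 6 + Q + x)
V = -12 (V = 6*(-1 - 1) = 6*(-2) = -12)
V*125 + h(-8, 5) = -12*125 + (6 - 8 + 5) = -1500 + 3 = -1497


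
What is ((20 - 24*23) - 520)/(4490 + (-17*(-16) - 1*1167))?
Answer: -1052/3595 ≈ -0.29263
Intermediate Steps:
((20 - 24*23) - 520)/(4490 + (-17*(-16) - 1*1167)) = ((20 - 552) - 520)/(4490 + (272 - 1167)) = (-532 - 520)/(4490 - 895) = -1052/3595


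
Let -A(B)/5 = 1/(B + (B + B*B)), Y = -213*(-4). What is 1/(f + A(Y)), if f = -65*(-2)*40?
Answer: 727608/3783561595 ≈ 0.00019231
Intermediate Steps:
Y = 852
f = 5200 (f = 130*40 = 5200)
A(B) = -5/(B² + 2*B) (A(B) = -5/(B + (B + B*B)) = -5/(B + (B + B²)) = -5/(B² + 2*B))
1/(f + A(Y)) = 1/(5200 - 5/(852*(2 + 852))) = 1/(5200 - 5*1/852/854) = 1/(5200 - 5*1/852*1/854) = 1/(5200 - 5/727608) = 1/(3783561595/727608) = 727608/3783561595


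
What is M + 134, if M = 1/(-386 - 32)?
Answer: 56011/418 ≈ 134.00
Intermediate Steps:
M = -1/418 (M = 1/(-418) = -1/418 ≈ -0.0023923)
M + 134 = -1/418 + 134 = 56011/418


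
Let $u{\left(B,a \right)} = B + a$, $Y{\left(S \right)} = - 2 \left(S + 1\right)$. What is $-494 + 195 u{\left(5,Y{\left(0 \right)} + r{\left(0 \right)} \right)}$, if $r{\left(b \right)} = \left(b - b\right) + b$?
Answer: $91$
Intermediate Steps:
$r{\left(b \right)} = b$ ($r{\left(b \right)} = 0 + b = b$)
$Y{\left(S \right)} = -2 - 2 S$ ($Y{\left(S \right)} = - 2 \left(1 + S\right) = -2 - 2 S$)
$-494 + 195 u{\left(5,Y{\left(0 \right)} + r{\left(0 \right)} \right)} = -494 + 195 \left(5 + \left(\left(-2 - 0\right) + 0\right)\right) = -494 + 195 \left(5 + \left(\left(-2 + 0\right) + 0\right)\right) = -494 + 195 \left(5 + \left(-2 + 0\right)\right) = -494 + 195 \left(5 - 2\right) = -494 + 195 \cdot 3 = -494 + 585 = 91$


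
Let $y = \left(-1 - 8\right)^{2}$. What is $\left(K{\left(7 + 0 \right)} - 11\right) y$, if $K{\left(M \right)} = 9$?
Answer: $-162$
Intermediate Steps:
$y = 81$ ($y = \left(-1 - 8\right)^{2} = \left(-9\right)^{2} = 81$)
$\left(K{\left(7 + 0 \right)} - 11\right) y = \left(9 - 11\right) 81 = \left(-2\right) 81 = -162$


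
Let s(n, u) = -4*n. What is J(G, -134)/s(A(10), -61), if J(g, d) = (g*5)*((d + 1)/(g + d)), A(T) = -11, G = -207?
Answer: -137655/15004 ≈ -9.1746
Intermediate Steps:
J(g, d) = 5*g*(1 + d)/(d + g) (J(g, d) = (5*g)*((1 + d)/(d + g)) = 5*g*(1 + d)/(d + g))
J(G, -134)/s(A(10), -61) = (5*(-207)*(1 - 134)/(-134 - 207))/((-4*(-11))) = (5*(-207)*(-133)/(-341))/44 = (5*(-207)*(-1/341)*(-133))*(1/44) = -137655/341*1/44 = -137655/15004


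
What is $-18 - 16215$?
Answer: $-16233$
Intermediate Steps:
$-18 - 16215 = -16233$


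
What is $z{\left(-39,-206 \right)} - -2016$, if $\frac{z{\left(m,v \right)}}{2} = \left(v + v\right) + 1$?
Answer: $1194$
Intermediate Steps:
$z{\left(m,v \right)} = 2 + 4 v$ ($z{\left(m,v \right)} = 2 \left(\left(v + v\right) + 1\right) = 2 \left(2 v + 1\right) = 2 \left(1 + 2 v\right) = 2 + 4 v$)
$z{\left(-39,-206 \right)} - -2016 = \left(2 + 4 \left(-206\right)\right) - -2016 = \left(2 - 824\right) + 2016 = -822 + 2016 = 1194$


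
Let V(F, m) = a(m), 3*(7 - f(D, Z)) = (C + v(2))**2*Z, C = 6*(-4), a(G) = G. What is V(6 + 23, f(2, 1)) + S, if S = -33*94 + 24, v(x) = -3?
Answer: -3314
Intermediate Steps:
C = -24
S = -3078 (S = -3102 + 24 = -3078)
f(D, Z) = 7 - 243*Z (f(D, Z) = 7 - (-24 - 3)**2*Z/3 = 7 - (-27)**2*Z/3 = 7 - 243*Z)
V(F, m) = m
V(6 + 23, f(2, 1)) + S = (7 - 243*1) - 3078 = (7 - 243) - 3078 = -236 - 3078 = -3314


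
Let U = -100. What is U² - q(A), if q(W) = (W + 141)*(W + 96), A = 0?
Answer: -3536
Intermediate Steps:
q(W) = (96 + W)*(141 + W) (q(W) = (141 + W)*(96 + W) = (96 + W)*(141 + W))
U² - q(A) = (-100)² - (13536 + 0² + 237*0) = 10000 - (13536 + 0 + 0) = 10000 - 1*13536 = 10000 - 13536 = -3536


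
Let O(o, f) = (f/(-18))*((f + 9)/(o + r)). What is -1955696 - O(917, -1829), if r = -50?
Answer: -15258631498/7803 ≈ -1.9555e+6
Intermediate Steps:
O(o, f) = -f*(9 + f)/(18*(-50 + o)) (O(o, f) = (f/(-18))*((f + 9)/(o - 50)) = (f*(-1/18))*((9 + f)/(-50 + o)) = (-f/18)*((9 + f)/(-50 + o)) = -f*(9 + f)/(18*(-50 + o)))
-1955696 - O(917, -1829) = -1955696 - (-1)*(-1829)*(9 - 1829)/(-900 + 18*917) = -1955696 - (-1)*(-1829)*(-1820)/(-900 + 16506) = -1955696 - (-1)*(-1829)*(-1820)/15606 = -1955696 - 1*(-1664390/7803) = -1955696 + 1664390/7803 = -15258631498/7803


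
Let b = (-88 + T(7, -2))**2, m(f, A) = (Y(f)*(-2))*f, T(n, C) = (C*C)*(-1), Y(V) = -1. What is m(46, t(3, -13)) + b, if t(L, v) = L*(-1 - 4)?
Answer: 8556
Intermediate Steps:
T(n, C) = -C**2 (T(n, C) = C**2*(-1) = -C**2)
t(L, v) = -5*L (t(L, v) = L*(-5) = -5*L)
m(f, A) = 2*f (m(f, A) = (-1*(-2))*f = 2*f)
b = 8464 (b = (-88 - 1*(-2)**2)**2 = (-88 - 1*4)**2 = (-88 - 4)**2 = (-92)**2 = 8464)
m(46, t(3, -13)) + b = 2*46 + 8464 = 92 + 8464 = 8556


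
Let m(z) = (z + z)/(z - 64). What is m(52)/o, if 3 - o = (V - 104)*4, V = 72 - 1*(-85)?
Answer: 26/627 ≈ 0.041467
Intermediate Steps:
V = 157 (V = 72 + 85 = 157)
m(z) = 2*z/(-64 + z) (m(z) = (2*z)/(-64 + z) = 2*z/(-64 + z))
o = -209 (o = 3 - (157 - 104)*4 = 3 - 53*4 = 3 - 1*212 = 3 - 212 = -209)
m(52)/o = (2*52/(-64 + 52))/(-209) = (2*52/(-12))*(-1/209) = (2*52*(-1/12))*(-1/209) = -26/3*(-1/209) = 26/627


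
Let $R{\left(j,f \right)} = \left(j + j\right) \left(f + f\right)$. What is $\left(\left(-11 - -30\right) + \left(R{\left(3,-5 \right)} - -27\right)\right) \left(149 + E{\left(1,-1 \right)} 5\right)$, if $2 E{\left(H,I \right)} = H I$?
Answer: $-2051$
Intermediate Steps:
$E{\left(H,I \right)} = \frac{H I}{2}$
$R{\left(j,f \right)} = 4 f j$ ($R{\left(j,f \right)} = 2 j 2 f = 4 f j$)
$\left(\left(-11 - -30\right) + \left(R{\left(3,-5 \right)} - -27\right)\right) \left(149 + E{\left(1,-1 \right)} 5\right) = \left(\left(-11 - -30\right) + \left(4 \left(-5\right) 3 - -27\right)\right) \left(149 + \frac{1}{2} \cdot 1 \left(-1\right) 5\right) = \left(\left(-11 + 30\right) + \left(-60 + 27\right)\right) \left(149 - \frac{5}{2}\right) = \left(19 - 33\right) \left(149 - \frac{5}{2}\right) = \left(-14\right) \frac{293}{2} = -2051$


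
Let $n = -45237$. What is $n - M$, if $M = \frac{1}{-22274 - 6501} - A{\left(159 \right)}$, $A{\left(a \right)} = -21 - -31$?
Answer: $- \frac{1301406924}{28775} \approx -45227.0$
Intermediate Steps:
$A{\left(a \right)} = 10$ ($A{\left(a \right)} = -21 + 31 = 10$)
$M = - \frac{287751}{28775}$ ($M = \frac{1}{-22274 - 6501} - 10 = \frac{1}{-28775} - 10 = - \frac{1}{28775} - 10 = - \frac{287751}{28775} \approx -10.0$)
$n - M = -45237 - - \frac{287751}{28775} = -45237 + \frac{287751}{28775} = - \frac{1301406924}{28775}$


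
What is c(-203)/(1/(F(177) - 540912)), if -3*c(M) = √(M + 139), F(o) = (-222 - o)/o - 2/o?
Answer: 765934600*I/531 ≈ 1.4424e+6*I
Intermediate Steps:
F(o) = -2/o + (-222 - o)/o (F(o) = (-222 - o)/o - 2/o = -2/o + (-222 - o)/o)
c(M) = -√(139 + M)/3 (c(M) = -√(M + 139)/3 = -√(139 + M)/3)
c(-203)/(1/(F(177) - 540912)) = (-√(139 - 203)/3)/(1/((-224 - 1*177)/177 - 540912)) = (-8*I/3)/(1/((-224 - 177)/177 - 540912)) = (-8*I/3)/(1/((1/177)*(-401) - 540912)) = (-8*I/3)/(1/(-401/177 - 540912)) = (-8*I/3)/(1/(-95741825/177)) = (-8*I/3)/(-177/95741825) = -8*I/3*(-95741825/177) = 765934600*I/531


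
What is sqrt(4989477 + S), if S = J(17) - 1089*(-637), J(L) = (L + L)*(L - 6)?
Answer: 2*sqrt(1420886) ≈ 2384.0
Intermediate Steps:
J(L) = 2*L*(-6 + L) (J(L) = (2*L)*(-6 + L) = 2*L*(-6 + L))
S = 694067 (S = 2*17*(-6 + 17) - 1089*(-637) = 2*17*11 + 693693 = 374 + 693693 = 694067)
sqrt(4989477 + S) = sqrt(4989477 + 694067) = sqrt(5683544) = 2*sqrt(1420886)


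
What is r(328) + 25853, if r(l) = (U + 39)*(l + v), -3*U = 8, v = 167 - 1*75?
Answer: 41113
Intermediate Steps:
v = 92 (v = 167 - 75 = 92)
U = -8/3 (U = -1/3*8 = -8/3 ≈ -2.6667)
r(l) = 10028/3 + 109*l/3 (r(l) = (-8/3 + 39)*(l + 92) = 109*(92 + l)/3 = 10028/3 + 109*l/3)
r(328) + 25853 = (10028/3 + (109/3)*328) + 25853 = (10028/3 + 35752/3) + 25853 = 15260 + 25853 = 41113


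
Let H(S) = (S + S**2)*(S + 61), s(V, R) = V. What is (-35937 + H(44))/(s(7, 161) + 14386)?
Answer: 171963/14393 ≈ 11.948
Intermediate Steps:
H(S) = (61 + S)*(S + S**2) (H(S) = (S + S**2)*(61 + S) = (61 + S)*(S + S**2))
(-35937 + H(44))/(s(7, 161) + 14386) = (-35937 + 44*(61 + 44**2 + 62*44))/(7 + 14386) = (-35937 + 44*(61 + 1936 + 2728))/14393 = (-35937 + 44*4725)*(1/14393) = (-35937 + 207900)*(1/14393) = 171963*(1/14393) = 171963/14393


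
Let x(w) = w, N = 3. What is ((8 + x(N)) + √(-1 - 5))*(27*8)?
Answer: 2376 + 216*I*√6 ≈ 2376.0 + 529.09*I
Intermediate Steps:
((8 + x(N)) + √(-1 - 5))*(27*8) = ((8 + 3) + √(-1 - 5))*(27*8) = (11 + √(-6))*216 = (11 + I*√6)*216 = 2376 + 216*I*√6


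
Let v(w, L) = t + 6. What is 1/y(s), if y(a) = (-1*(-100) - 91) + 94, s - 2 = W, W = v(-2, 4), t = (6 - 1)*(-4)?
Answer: 1/103 ≈ 0.0097087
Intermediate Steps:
t = -20 (t = 5*(-4) = -20)
v(w, L) = -14 (v(w, L) = -20 + 6 = -14)
W = -14
s = -12 (s = 2 - 14 = -12)
y(a) = 103 (y(a) = (100 - 91) + 94 = 9 + 94 = 103)
1/y(s) = 1/103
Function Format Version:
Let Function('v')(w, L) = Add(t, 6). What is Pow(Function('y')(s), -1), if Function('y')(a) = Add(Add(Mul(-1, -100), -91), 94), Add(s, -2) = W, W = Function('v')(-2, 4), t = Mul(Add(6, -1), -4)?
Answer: Rational(1, 103) ≈ 0.0097087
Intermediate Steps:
t = -20 (t = Mul(5, -4) = -20)
Function('v')(w, L) = -14 (Function('v')(w, L) = Add(-20, 6) = -14)
W = -14
s = -12 (s = Add(2, -14) = -12)
Function('y')(a) = 103 (Function('y')(a) = Add(Add(100, -91), 94) = Add(9, 94) = 103)
Pow(Function('y')(s), -1) = Pow(103, -1) = Rational(1, 103)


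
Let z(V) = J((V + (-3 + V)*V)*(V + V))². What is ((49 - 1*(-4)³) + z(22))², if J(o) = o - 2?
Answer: 140424279425604729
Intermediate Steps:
J(o) = -2 + o
z(V) = (-2 + 2*V*(V + V*(-3 + V)))² (z(V) = (-2 + (V + (-3 + V)*V)*(V + V))² = (-2 + (V + V*(-3 + V))*(2*V))² = (-2 + 2*V*(V + V*(-3 + V)))²)
((49 - 1*(-4)³) + z(22))² = ((49 - 1*(-4)³) + 4*(-1 + 22²*(-2 + 22))²)² = ((49 - 1*(-64)) + 4*(-1 + 484*20)²)² = ((49 + 64) + 4*(-1 + 9680)²)² = (113 + 4*9679²)² = (113 + 4*93683041)² = (113 + 374732164)² = 374732277² = 140424279425604729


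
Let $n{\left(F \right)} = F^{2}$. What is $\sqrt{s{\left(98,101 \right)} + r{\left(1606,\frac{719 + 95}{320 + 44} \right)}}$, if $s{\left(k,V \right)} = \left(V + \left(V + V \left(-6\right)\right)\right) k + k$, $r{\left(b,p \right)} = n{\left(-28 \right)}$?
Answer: $7 i \sqrt{790} \approx 196.75 i$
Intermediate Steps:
$r{\left(b,p \right)} = 784$ ($r{\left(b,p \right)} = \left(-28\right)^{2} = 784$)
$s{\left(k,V \right)} = k - 4 V k$ ($s{\left(k,V \right)} = \left(V + \left(V - 6 V\right)\right) k + k = \left(V - 5 V\right) k + k = - 4 V k + k = k - 4 V k$)
$\sqrt{s{\left(98,101 \right)} + r{\left(1606,\frac{719 + 95}{320 + 44} \right)}} = \sqrt{98 \left(1 - 404\right) + 784} = \sqrt{98 \left(-403\right) + 784} = \sqrt{-39494 + 784} = \sqrt{-38710} = 7 i \sqrt{790}$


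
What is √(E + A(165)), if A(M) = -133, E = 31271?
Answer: √31138 ≈ 176.46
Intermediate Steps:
√(E + A(165)) = √(31271 - 133) = √31138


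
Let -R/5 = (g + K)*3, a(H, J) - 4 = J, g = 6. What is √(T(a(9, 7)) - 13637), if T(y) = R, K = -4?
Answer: I*√13667 ≈ 116.91*I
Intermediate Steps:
a(H, J) = 4 + J
R = -30 (R = -5*(6 - 4)*3 = -10*3 = -5*6 = -30)
T(y) = -30
√(T(a(9, 7)) - 13637) = √(-30 - 13637) = √(-13667) = I*√13667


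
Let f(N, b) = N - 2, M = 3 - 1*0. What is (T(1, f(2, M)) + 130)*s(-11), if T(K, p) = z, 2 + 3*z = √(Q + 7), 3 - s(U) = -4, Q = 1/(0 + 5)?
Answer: 2716/3 + 14*√5/5 ≈ 911.59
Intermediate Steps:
M = 3 (M = 3 + 0 = 3)
Q = ⅕ (Q = 1/5 = ⅕ ≈ 0.20000)
s(U) = 7 (s(U) = 3 - 1*(-4) = 3 + 4 = 7)
f(N, b) = -2 + N
z = -⅔ + 2*√5/5 (z = -⅔ + √(⅕ + 7)/3 = -⅔ + √(36/5)/3 = -⅔ + (6*√5/5)/3 = -⅔ + 2*√5/5 ≈ 0.22776)
T(K, p) = -⅔ + 2*√5/5
(T(1, f(2, M)) + 130)*s(-11) = ((-⅔ + 2*√5/5) + 130)*7 = (388/3 + 2*√5/5)*7 = 2716/3 + 14*√5/5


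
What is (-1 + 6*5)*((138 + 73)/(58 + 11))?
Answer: 6119/69 ≈ 88.681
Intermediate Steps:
(-1 + 6*5)*((138 + 73)/(58 + 11)) = (-1 + 30)*(211/69) = 29*(211*(1/69)) = 29*(211/69) = 6119/69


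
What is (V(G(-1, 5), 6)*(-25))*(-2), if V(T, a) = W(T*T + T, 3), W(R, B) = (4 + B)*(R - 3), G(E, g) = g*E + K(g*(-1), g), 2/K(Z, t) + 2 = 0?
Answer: 9450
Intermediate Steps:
K(Z, t) = -1 (K(Z, t) = 2/(-2 + 0) = 2/(-2) = 2*(-½) = -1)
G(E, g) = -1 + E*g (G(E, g) = g*E - 1 = E*g - 1 = -1 + E*g)
W(R, B) = (-3 + R)*(4 + B) (W(R, B) = (4 + B)*(-3 + R) = (-3 + R)*(4 + B))
V(T, a) = -21 + 7*T + 7*T² (V(T, a) = -12 - 3*3 + 4*(T*T + T) + 3*(T*T + T) = -12 - 9 + 4*(T² + T) + 3*(T² + T) = -12 - 9 + 4*(T + T²) + 3*(T + T²) = -12 - 9 + (4*T + 4*T²) + (3*T + 3*T²) = -21 + 7*T + 7*T²)
(V(G(-1, 5), 6)*(-25))*(-2) = ((-21 + 7*(-1 - 1*5)*(1 + (-1 - 1*5)))*(-25))*(-2) = ((-21 + 7*(-1 - 5)*(1 + (-1 - 5)))*(-25))*(-2) = ((-21 + 7*(-6)*(1 - 6))*(-25))*(-2) = ((-21 + 7*(-6)*(-5))*(-25))*(-2) = ((-21 + 210)*(-25))*(-2) = (189*(-25))*(-2) = -4725*(-2) = 9450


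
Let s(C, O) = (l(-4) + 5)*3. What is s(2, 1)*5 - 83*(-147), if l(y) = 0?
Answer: 12276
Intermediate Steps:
s(C, O) = 15 (s(C, O) = (0 + 5)*3 = 5*3 = 15)
s(2, 1)*5 - 83*(-147) = 15*5 - 83*(-147) = 75 + 12201 = 12276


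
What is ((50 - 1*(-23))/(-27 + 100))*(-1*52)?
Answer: -52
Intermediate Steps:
((50 - 1*(-23))/(-27 + 100))*(-1*52) = ((50 + 23)/73)*(-52) = ((1/73)*73)*(-52) = 1*(-52) = -52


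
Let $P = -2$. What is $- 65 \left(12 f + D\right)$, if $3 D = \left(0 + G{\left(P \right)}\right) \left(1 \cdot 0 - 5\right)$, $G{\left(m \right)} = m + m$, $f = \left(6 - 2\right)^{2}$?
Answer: $- \frac{38740}{3} \approx -12913.0$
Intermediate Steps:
$f = 16$ ($f = 4^{2} = 16$)
$G{\left(m \right)} = 2 m$
$D = \frac{20}{3}$ ($D = \frac{\left(0 + 2 \left(-2\right)\right) \left(1 \cdot 0 - 5\right)}{3} = \frac{\left(0 - 4\right) \left(0 - 5\right)}{3} = \frac{\left(-4\right) \left(-5\right)}{3} = \frac{1}{3} \cdot 20 = \frac{20}{3} \approx 6.6667$)
$- 65 \left(12 f + D\right) = - 65 \left(12 \cdot 16 + \frac{20}{3}\right) = - 65 \left(192 + \frac{20}{3}\right) = \left(-65\right) \frac{596}{3} = - \frac{38740}{3}$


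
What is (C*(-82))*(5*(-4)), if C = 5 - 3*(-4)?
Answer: 27880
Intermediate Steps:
C = 17 (C = 5 + 12 = 17)
(C*(-82))*(5*(-4)) = (17*(-82))*(5*(-4)) = -1394*(-20) = 27880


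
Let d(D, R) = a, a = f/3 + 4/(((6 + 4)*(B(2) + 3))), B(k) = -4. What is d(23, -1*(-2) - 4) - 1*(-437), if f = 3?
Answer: 2188/5 ≈ 437.60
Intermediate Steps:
a = 3/5 (a = 3/3 + 4/(((6 + 4)*(-4 + 3))) = 3*(1/3) + 4/((10*(-1))) = 1 + 4/(-10) = 1 + 4*(-1/10) = 1 - 2/5 = 3/5 ≈ 0.60000)
d(D, R) = 3/5
d(23, -1*(-2) - 4) - 1*(-437) = 3/5 - 1*(-437) = 3/5 + 437 = 2188/5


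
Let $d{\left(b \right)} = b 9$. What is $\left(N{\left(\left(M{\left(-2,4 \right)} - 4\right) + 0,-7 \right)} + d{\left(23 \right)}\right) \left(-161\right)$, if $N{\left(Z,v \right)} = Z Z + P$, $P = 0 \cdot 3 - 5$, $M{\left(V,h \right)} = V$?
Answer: $-38318$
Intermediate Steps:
$P = -5$ ($P = 0 - 5 = -5$)
$N{\left(Z,v \right)} = -5 + Z^{2}$ ($N{\left(Z,v \right)} = Z Z - 5 = Z^{2} - 5 = -5 + Z^{2}$)
$d{\left(b \right)} = 9 b$
$\left(N{\left(\left(M{\left(-2,4 \right)} - 4\right) + 0,-7 \right)} + d{\left(23 \right)}\right) \left(-161\right) = \left(\left(-5 + \left(\left(-2 - 4\right) + 0\right)^{2}\right) + 9 \cdot 23\right) \left(-161\right) = \left(\left(-5 + \left(-6 + 0\right)^{2}\right) + 207\right) \left(-161\right) = \left(\left(-5 + \left(-6\right)^{2}\right) + 207\right) \left(-161\right) = \left(\left(-5 + 36\right) + 207\right) \left(-161\right) = \left(31 + 207\right) \left(-161\right) = 238 \left(-161\right) = -38318$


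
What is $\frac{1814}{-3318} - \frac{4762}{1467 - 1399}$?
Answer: $- \frac{3980917}{56406} \approx -70.576$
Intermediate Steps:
$\frac{1814}{-3318} - \frac{4762}{1467 - 1399} = 1814 \left(- \frac{1}{3318}\right) - \frac{4762}{1467 - 1399} = - \frac{907}{1659} - \frac{4762}{68} = - \frac{907}{1659} - \frac{2381}{34} = - \frac{3980917}{56406}$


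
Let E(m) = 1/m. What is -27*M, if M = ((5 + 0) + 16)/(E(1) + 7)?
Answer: -567/8 ≈ -70.875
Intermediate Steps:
M = 21/8 (M = ((5 + 0) + 16)/(1/1 + 7) = (5 + 16)/(1 + 7) = 21/8 ≈ 2.6250)
-27*M = -27*21/8 = -567/8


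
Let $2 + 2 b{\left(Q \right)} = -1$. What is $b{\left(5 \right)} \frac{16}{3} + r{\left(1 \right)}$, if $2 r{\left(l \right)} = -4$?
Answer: $-10$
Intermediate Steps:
$b{\left(Q \right)} = - \frac{3}{2}$ ($b{\left(Q \right)} = -1 + \frac{1}{2} \left(-1\right) = -1 - \frac{1}{2} = - \frac{3}{2}$)
$r{\left(l \right)} = -2$ ($r{\left(l \right)} = \frac{1}{2} \left(-4\right) = -2$)
$b{\left(5 \right)} \frac{16}{3} + r{\left(1 \right)} = - \frac{3 \cdot \frac{16}{3}}{2} - 2 = - \frac{3 \cdot 16 \cdot \frac{1}{3}}{2} - 2 = \left(- \frac{3}{2}\right) \frac{16}{3} - 2 = -8 - 2 = -10$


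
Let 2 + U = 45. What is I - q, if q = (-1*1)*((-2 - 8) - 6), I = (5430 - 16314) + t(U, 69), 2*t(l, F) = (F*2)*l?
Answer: -7933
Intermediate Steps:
U = 43 (U = -2 + 45 = 43)
t(l, F) = F*l (t(l, F) = ((F*2)*l)/2 = ((2*F)*l)/2 = (2*F*l)/2 = F*l)
I = -7917 (I = (5430 - 16314) + 69*43 = -10884 + 2967 = -7917)
q = 16 (q = -(-10 - 6) = -1*(-16) = 16)
I - q = -7917 - 1*16 = -7917 - 16 = -7933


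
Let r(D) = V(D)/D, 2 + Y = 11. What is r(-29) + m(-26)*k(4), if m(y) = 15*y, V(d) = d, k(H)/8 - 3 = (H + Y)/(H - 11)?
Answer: -24953/7 ≈ -3564.7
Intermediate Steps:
Y = 9 (Y = -2 + 11 = 9)
k(H) = 24 + 8*(9 + H)/(-11 + H) (k(H) = 24 + 8*((H + 9)/(H - 11)) = 24 + 8*((9 + H)/(-11 + H)) = 24 + 8*(9 + H)/(-11 + H))
r(D) = 1 (r(D) = D/D = 1)
r(-29) + m(-26)*k(4) = 1 + (15*(-26))*(32*(-6 + 4)/(-11 + 4)) = 1 - 12480*(-2)/(-7) = 1 - 12480*(-1)*(-2)/7 = 1 - 390*64/7 = 1 - 24960/7 = -24953/7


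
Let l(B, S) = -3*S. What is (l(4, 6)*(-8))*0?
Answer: 0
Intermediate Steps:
(l(4, 6)*(-8))*0 = (-3*6*(-8))*0 = -18*(-8)*0 = 144*0 = 0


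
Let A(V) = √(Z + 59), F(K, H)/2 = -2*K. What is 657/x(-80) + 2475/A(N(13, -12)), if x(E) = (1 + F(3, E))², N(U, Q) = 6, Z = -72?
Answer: 657/121 - 2475*I*√13/13 ≈ 5.4297 - 686.44*I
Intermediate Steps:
F(K, H) = -4*K (F(K, H) = 2*(-2*K) = -4*K)
A(V) = I*√13 (A(V) = √(-72 + 59) = √(-13) = I*√13)
x(E) = 121 (x(E) = (1 - 4*3)² = (1 - 12)² = (-11)² = 121)
657/x(-80) + 2475/A(N(13, -12)) = 657/121 + 2475/((I*√13)) = 657*(1/121) + 2475*(-I*√13/13) = 657/121 - 2475*I*√13/13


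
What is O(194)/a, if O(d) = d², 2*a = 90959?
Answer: 75272/90959 ≈ 0.82754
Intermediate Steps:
a = 90959/2 (a = (½)*90959 = 90959/2 ≈ 45480.)
O(194)/a = 194²/(90959/2) = 37636*(2/90959) = 75272/90959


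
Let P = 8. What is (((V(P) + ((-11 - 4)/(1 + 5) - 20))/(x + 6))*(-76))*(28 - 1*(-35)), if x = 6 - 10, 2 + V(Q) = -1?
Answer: 61047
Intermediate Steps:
V(Q) = -3 (V(Q) = -2 - 1 = -3)
x = -4
(((V(P) + ((-11 - 4)/(1 + 5) - 20))/(x + 6))*(-76))*(28 - 1*(-35)) = (((-3 + ((-11 - 4)/(1 + 5) - 20))/(-4 + 6))*(-76))*(28 - 1*(-35)) = (((-3 + (-15/6 - 20))/2)*(-76))*(28 + 35) = (((-3 + (-15*⅙ - 20))*(½))*(-76))*63 = (((-3 + (-5/2 - 20))*(½))*(-76))*63 = (((-3 - 45/2)*(½))*(-76))*63 = (-51/2*½*(-76))*63 = -51/4*(-76)*63 = 969*63 = 61047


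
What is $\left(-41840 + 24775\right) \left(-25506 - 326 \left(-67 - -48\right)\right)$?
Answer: $329559280$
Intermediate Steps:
$\left(-41840 + 24775\right) \left(-25506 - 326 \left(-67 - -48\right)\right) = - 17065 \left(-25506 - 326 \left(-67 + 48\right)\right) = - 17065 \left(-25506 - -6194\right) = - 17065 \left(-25506 + 6194\right) = \left(-17065\right) \left(-19312\right) = 329559280$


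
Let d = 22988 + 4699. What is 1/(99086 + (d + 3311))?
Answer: 1/130084 ≈ 7.6873e-6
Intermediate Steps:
d = 27687
1/(99086 + (d + 3311)) = 1/(99086 + (27687 + 3311)) = 1/(99086 + 30998) = 1/130084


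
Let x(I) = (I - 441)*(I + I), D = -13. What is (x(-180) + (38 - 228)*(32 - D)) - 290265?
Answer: -75255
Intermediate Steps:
x(I) = 2*I*(-441 + I) (x(I) = (-441 + I)*(2*I) = 2*I*(-441 + I))
(x(-180) + (38 - 228)*(32 - D)) - 290265 = (2*(-180)*(-441 - 180) + (38 - 228)*(32 - 1*(-13))) - 290265 = (2*(-180)*(-621) - 190*(32 + 13)) - 290265 = (223560 - 190*45) - 290265 = (223560 - 8550) - 290265 = 215010 - 290265 = -75255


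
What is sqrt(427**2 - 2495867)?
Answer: I*sqrt(2313538) ≈ 1521.0*I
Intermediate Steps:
sqrt(427**2 - 2495867) = sqrt(182329 - 2495867) = sqrt(-2313538) = I*sqrt(2313538)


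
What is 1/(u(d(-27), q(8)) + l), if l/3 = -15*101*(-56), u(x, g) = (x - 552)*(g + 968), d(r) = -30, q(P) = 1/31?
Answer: -31/9575118 ≈ -3.2376e-6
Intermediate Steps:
q(P) = 1/31
u(x, g) = (-552 + x)*(968 + g)
l = 254520 (l = 3*(-15*101*(-56)) = 3*(-1515*(-56)) = 3*84840 = 254520)
1/(u(d(-27), q(8)) + l) = 1/((-534336 - 552*1/31 + 968*(-30) + (1/31)*(-30)) + 254520) = 1/((-534336 - 552/31 - 29040 - 30/31) + 254520) = 1/(-17465238/31 + 254520) = 1/(-9575118/31) = -31/9575118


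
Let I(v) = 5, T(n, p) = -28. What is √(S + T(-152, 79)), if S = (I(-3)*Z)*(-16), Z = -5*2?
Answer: 2*√193 ≈ 27.785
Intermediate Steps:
Z = -10
S = 800 (S = (5*(-10))*(-16) = -50*(-16) = 800)
√(S + T(-152, 79)) = √(800 - 28) = √772 = 2*√193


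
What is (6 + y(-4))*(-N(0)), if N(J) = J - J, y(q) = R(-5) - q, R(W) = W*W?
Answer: 0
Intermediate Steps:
R(W) = W**2
y(q) = 25 - q (y(q) = (-5)**2 - q = 25 - q)
N(J) = 0
(6 + y(-4))*(-N(0)) = (6 + (25 - 1*(-4)))*(-1*0) = (6 + (25 + 4))*0 = (6 + 29)*0 = 35*0 = 0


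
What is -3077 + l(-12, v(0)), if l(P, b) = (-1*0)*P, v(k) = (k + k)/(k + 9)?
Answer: -3077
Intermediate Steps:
v(k) = 2*k/(9 + k) (v(k) = (2*k)/(9 + k) = 2*k/(9 + k))
l(P, b) = 0 (l(P, b) = 0*P = 0)
-3077 + l(-12, v(0)) = -3077 + 0 = -3077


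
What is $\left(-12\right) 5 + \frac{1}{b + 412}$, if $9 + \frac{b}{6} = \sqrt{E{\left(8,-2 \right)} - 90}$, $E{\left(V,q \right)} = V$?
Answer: $\frac{- 360 \sqrt{82} + 21479 i}{2 \left(- 179 i + 3 \sqrt{82}\right)} \approx -59.997 - 0.00041438 i$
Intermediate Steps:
$b = -54 + 6 i \sqrt{82}$ ($b = -54 + 6 \sqrt{8 - 90} = -54 + 6 \sqrt{-82} = -54 + 6 i \sqrt{82} \approx -54.0 + 54.332 i$)
$\left(-12\right) 5 + \frac{1}{b + 412} = \left(-12\right) 5 + \frac{1}{\left(-54 + 6 i \sqrt{82}\right) + 412} = -60 + \frac{1}{358 + 6 i \sqrt{82}}$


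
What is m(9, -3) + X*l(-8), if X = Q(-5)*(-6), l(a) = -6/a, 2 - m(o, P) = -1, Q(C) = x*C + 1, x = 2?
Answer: 87/2 ≈ 43.500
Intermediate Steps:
Q(C) = 1 + 2*C (Q(C) = 2*C + 1 = 1 + 2*C)
m(o, P) = 3 (m(o, P) = 2 - 1*(-1) = 2 + 1 = 3)
X = 54 (X = (1 + 2*(-5))*(-6) = (1 - 10)*(-6) = -9*(-6) = 54)
m(9, -3) + X*l(-8) = 3 + 54*(-6/(-8)) = 3 + 54*(-6*(-⅛)) = 3 + 54*(¾) = 3 + 81/2 = 87/2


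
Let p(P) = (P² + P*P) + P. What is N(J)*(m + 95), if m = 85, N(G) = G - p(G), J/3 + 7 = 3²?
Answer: -12960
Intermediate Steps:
p(P) = P + 2*P² (p(P) = (P² + P²) + P = 2*P² + P = P + 2*P²)
J = 6 (J = -21 + 3*3² = -21 + 3*9 = -21 + 27 = 6)
N(G) = G - G*(1 + 2*G)
N(J)*(m + 95) = (-2*6²)*(85 + 95) = -2*36*180 = -72*180 = -12960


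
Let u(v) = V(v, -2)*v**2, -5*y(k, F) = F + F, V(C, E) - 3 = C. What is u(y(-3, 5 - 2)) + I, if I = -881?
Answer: -109801/125 ≈ -878.41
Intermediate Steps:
V(C, E) = 3 + C
y(k, F) = -2*F/5 (y(k, F) = -(F + F)/5 = -2*F/5)
u(v) = v**2*(3 + v) (u(v) = (3 + v)*v**2 = v**2*(3 + v))
u(y(-3, 5 - 2)) + I = (-2*(5 - 2)/5)**2*(3 - 2*(5 - 2)/5) - 881 = (-2/5*3)**2*(3 - 2/5*3) - 881 = (-6/5)**2*(3 - 6/5) - 881 = (36/25)*(9/5) - 881 = 324/125 - 881 = -109801/125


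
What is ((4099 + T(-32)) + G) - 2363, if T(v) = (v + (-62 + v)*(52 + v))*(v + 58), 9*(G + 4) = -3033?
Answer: -48317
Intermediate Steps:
G = -341 (G = -4 + (⅑)*(-3033) = -4 - 337 = -341)
T(v) = (58 + v)*(v + (-62 + v)*(52 + v)) (T(v) = (v + (-62 + v)*(52 + v))*(58 + v) = (58 + v)*(v + (-62 + v)*(52 + v)))
((4099 + T(-32)) + G) - 2363 = ((4099 + (-186992 + (-32)³ - 3746*(-32) + 49*(-32)²)) - 341) - 2363 = ((4099 + (-186992 - 32768 + 119872 + 49*1024)) - 341) - 2363 = ((4099 + (-186992 - 32768 + 119872 + 50176)) - 341) - 2363 = ((4099 - 49712) - 341) - 2363 = (-45613 - 341) - 2363 = -45954 - 2363 = -48317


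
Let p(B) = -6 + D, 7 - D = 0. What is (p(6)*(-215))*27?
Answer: -5805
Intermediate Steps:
D = 7 (D = 7 - 1*0 = 7 + 0 = 7)
p(B) = 1 (p(B) = -6 + 7 = 1)
(p(6)*(-215))*27 = (1*(-215))*27 = -215*27 = -5805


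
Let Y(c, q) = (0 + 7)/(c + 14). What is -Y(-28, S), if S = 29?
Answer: ½ ≈ 0.50000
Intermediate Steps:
Y(c, q) = 7/(14 + c)
-Y(-28, S) = -7/(14 - 28) = -7/(-14) = -7*(-1)/14 = -1*(-½) = ½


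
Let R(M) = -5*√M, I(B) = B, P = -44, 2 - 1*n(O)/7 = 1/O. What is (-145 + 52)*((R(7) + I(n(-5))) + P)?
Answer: 13299/5 + 465*√7 ≈ 3890.1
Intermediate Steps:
n(O) = 14 - 7/O
(-145 + 52)*((R(7) + I(n(-5))) + P) = (-145 + 52)*((-5*√7 + (14 - 7/(-5))) - 44) = -93*((-5*√7 + (14 - 7*(-⅕))) - 44) = -93*((-5*√7 + (14 + 7/5)) - 44) = -93*((-5*√7 + 77/5) - 44) = -93*((77/5 - 5*√7) - 44) = -93*(-143/5 - 5*√7) = 13299/5 + 465*√7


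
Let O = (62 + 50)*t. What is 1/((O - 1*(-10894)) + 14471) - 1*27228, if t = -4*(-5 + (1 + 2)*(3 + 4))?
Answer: -495467915/18197 ≈ -27228.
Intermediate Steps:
t = -64 (t = -4*(-5 + 3*7) = -4*(-5 + 21) = -4*16 = -64)
O = -7168 (O = (62 + 50)*(-64) = 112*(-64) = -7168)
1/((O - 1*(-10894)) + 14471) - 1*27228 = 1/((-7168 - 1*(-10894)) + 14471) - 1*27228 = 1/((-7168 + 10894) + 14471) - 27228 = 1/(3726 + 14471) - 27228 = 1/18197 - 27228 = -495467915/18197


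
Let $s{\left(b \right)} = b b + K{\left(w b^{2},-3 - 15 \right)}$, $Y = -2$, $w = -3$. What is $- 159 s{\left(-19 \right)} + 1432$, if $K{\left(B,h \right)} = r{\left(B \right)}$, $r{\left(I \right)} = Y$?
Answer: $-55649$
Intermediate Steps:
$r{\left(I \right)} = -2$
$K{\left(B,h \right)} = -2$
$s{\left(b \right)} = -2 + b^{2}$ ($s{\left(b \right)} = b b - 2 = b^{2} - 2 = -2 + b^{2}$)
$- 159 s{\left(-19 \right)} + 1432 = - 159 \left(-2 + \left(-19\right)^{2}\right) + 1432 = - 159 \left(-2 + 361\right) + 1432 = \left(-159\right) 359 + 1432 = -57081 + 1432 = -55649$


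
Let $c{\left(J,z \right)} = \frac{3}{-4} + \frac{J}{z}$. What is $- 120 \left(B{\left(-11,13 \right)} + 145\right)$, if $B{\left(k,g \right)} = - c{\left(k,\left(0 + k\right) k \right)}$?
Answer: $- \frac{192510}{11} \approx -17501.0$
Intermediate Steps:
$c{\left(J,z \right)} = - \frac{3}{4} + \frac{J}{z}$ ($c{\left(J,z \right)} = 3 \left(- \frac{1}{4}\right) + \frac{J}{z} = - \frac{3}{4} + \frac{J}{z}$)
$B{\left(k,g \right)} = \frac{3}{4} - \frac{1}{k}$ ($B{\left(k,g \right)} = - (- \frac{3}{4} + \frac{k}{\left(0 + k\right) k}) = - (- \frac{3}{4} + \frac{k}{k k}) = - (- \frac{3}{4} + \frac{k}{k^{2}}) = - (- \frac{3}{4} + \frac{1}{k}) = \frac{3}{4} - \frac{1}{k}$)
$- 120 \left(B{\left(-11,13 \right)} + 145\right) = - 120 \left(\left(\frac{3}{4} - \frac{1}{-11}\right) + 145\right) = - 120 \left(\left(\frac{3}{4} - - \frac{1}{11}\right) + 145\right) = - 120 \left(\left(\frac{3}{4} + \frac{1}{11}\right) + 145\right) = - 120 \left(\frac{37}{44} + 145\right) = \left(-120\right) \frac{6417}{44} = - \frac{192510}{11}$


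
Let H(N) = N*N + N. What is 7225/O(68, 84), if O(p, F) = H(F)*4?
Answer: 85/336 ≈ 0.25298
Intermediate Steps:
H(N) = N + N**2 (H(N) = N**2 + N = N + N**2)
O(p, F) = 4*F*(1 + F) (O(p, F) = (F*(1 + F))*4 = 4*F*(1 + F))
7225/O(68, 84) = 7225/((4*84*(1 + 84))) = 7225/((4*84*85)) = 7225/28560 = 7225*(1/28560) = 85/336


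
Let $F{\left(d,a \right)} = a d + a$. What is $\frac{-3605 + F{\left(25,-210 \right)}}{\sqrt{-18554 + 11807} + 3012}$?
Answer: $- \frac{9101260}{3026297} + \frac{9065 i \sqrt{6747}}{9078891} \approx -3.0074 + 0.082014 i$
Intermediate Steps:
$F{\left(d,a \right)} = a + a d$
$\frac{-3605 + F{\left(25,-210 \right)}}{\sqrt{-18554 + 11807} + 3012} = \frac{-3605 - 210 \left(1 + 25\right)}{\sqrt{-18554 + 11807} + 3012} = \frac{-3605 - 5460}{\sqrt{-6747} + 3012} = \frac{-3605 - 5460}{i \sqrt{6747} + 3012} = - \frac{9065}{3012 + i \sqrt{6747}}$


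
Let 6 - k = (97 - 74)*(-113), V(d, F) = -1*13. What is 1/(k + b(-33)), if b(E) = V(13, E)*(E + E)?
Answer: 1/3463 ≈ 0.00028877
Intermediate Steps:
V(d, F) = -13
b(E) = -26*E (b(E) = -13*(E + E) = -26*E)
k = 2605 (k = 6 - (97 - 74)*(-113) = 6 - 23*(-113) = 6 - 1*(-2599) = 6 + 2599 = 2605)
1/(k + b(-33)) = 1/(2605 - 26*(-33)) = 1/(2605 + 858) = 1/3463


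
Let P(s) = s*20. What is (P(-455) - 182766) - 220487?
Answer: -412353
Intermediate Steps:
P(s) = 20*s
(P(-455) - 182766) - 220487 = (20*(-455) - 182766) - 220487 = (-9100 - 182766) - 220487 = -191866 - 220487 = -412353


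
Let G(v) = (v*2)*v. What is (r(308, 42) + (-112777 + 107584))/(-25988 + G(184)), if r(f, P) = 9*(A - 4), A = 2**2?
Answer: -577/4636 ≈ -0.12446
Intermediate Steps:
G(v) = 2*v**2 (G(v) = (2*v)*v = 2*v**2)
A = 4
r(f, P) = 0 (r(f, P) = 9*(4 - 4) = 9*0 = 0)
(r(308, 42) + (-112777 + 107584))/(-25988 + G(184)) = (0 + (-112777 + 107584))/(-25988 + 2*184**2) = (0 - 5193)/(-25988 + 2*33856) = -5193/(-25988 + 67712) = -5193/41724 = -5193*1/41724 = -577/4636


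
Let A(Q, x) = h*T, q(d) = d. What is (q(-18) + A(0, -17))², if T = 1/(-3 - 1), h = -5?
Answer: 4489/16 ≈ 280.56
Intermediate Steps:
T = -¼ (T = 1/(-4) = -¼ ≈ -0.25000)
A(Q, x) = 5/4 (A(Q, x) = -5*(-¼) = 5/4)
(q(-18) + A(0, -17))² = (-18 + 5/4)² = (-67/4)² = 4489/16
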